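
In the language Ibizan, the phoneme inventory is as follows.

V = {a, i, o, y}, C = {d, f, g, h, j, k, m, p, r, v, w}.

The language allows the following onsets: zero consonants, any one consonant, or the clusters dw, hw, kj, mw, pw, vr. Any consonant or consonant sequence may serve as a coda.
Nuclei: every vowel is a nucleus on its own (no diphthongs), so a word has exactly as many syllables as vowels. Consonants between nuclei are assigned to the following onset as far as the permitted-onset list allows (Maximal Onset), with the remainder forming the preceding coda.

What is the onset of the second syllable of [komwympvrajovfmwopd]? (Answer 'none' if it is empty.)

mw

Vowels present: o, y, a, o, o; each is a nucleus, giving 5 syllables.
Between /o/ (V1) and /y/ (V2): /mw/ — entire cluster is a permitted onset → onset /mw/, coda ∅.
Between /y/ (V2) and /a/ (V3): /mpvr/ splits as /mp/ + /vr/ (/vr/ is the longest suffix that is a licit onset).
Between /a/ (V3) and /o/ (V4): just /j/ — single C goes to the following onset.
Between /o/ (V4) and /o/ (V5): /vfmw/; trying suffixes from longest down, /mw/ is the first permitted one, so coda /vf/ | onset /mw/.
Syllabification: ko.mwymp.vra.jovf.mwopd.
Syllable 2 is /mwymp/: onset /mw/, nucleus /y/, coda /mp/.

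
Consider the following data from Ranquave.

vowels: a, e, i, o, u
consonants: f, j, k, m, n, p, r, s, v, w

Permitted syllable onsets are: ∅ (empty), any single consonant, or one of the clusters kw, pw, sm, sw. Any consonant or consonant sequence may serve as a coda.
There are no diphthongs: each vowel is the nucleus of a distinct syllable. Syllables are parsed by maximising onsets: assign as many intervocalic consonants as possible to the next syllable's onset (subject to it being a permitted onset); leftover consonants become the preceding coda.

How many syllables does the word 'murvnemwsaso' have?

4

The vowels are u, e, a, o — 4 nuclei, so 4 syllables.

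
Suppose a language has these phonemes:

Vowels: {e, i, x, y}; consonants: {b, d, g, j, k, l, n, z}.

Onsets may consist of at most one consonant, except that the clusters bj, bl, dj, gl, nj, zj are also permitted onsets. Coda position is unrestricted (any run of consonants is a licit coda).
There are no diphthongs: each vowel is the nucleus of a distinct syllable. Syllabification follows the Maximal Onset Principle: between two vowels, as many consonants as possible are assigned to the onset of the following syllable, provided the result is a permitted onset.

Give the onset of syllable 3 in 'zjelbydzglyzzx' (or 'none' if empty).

gl

The vowels are e, y, y, x — 4 nuclei, so 4 syllables.
Between /e/ (V1) and /y/ (V2): /lb/ — longest licit onset from the right is /b/, leaving /l/ as coda.
Between /y/ (V2) and /y/ (V3): /dzgl/ splits as /dz/ + /gl/ (/gl/ is the longest suffix that is a licit onset).
Between /y/ (V3) and /x/ (V4): /zz/ splits as /z/ + /z/ (/z/ is the longest suffix that is a licit onset).
So the parse is zjel.bydz.glyz.zx.
Syllable 3 is /glyz/: onset /gl/, nucleus /y/, coda /z/.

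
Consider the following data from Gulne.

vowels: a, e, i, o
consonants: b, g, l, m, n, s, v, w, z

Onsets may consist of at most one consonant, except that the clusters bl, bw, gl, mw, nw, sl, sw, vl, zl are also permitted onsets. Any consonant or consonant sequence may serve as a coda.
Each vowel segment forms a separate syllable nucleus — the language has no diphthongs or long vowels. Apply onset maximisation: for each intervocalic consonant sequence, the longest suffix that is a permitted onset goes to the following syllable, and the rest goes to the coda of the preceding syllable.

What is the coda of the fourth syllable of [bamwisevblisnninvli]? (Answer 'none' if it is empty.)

Vowels present: a, i, e, i, i, i; each is a nucleus, giving 6 syllables.
/a…i/ gap (V1→V2): cluster /mw/ — /mw/ is itself a permitted onset, so the whole cluster goes right; preceding coda = ∅.
/i…e/ gap (V2→V3): just /s/ — single C goes to the following onset.
/e…i/ gap (V3→V4): /vbl/; trying suffixes from longest down, /bl/ is the first permitted one, so coda /v/ | onset /bl/.
/i…i/ gap (V4→V5): /snn/; trying suffixes from longest down, /n/ is the first permitted one, so coda /sn/ | onset /n/.
/i…i/ gap (V5→V6): /nvl/; trying suffixes from longest down, /vl/ is the first permitted one, so coda /n/ | onset /vl/.
So the parse is ba.mwi.sev.blisn.nin.vli.
Syllable 4 is /blisn/: onset /bl/, nucleus /i/, coda /sn/.

sn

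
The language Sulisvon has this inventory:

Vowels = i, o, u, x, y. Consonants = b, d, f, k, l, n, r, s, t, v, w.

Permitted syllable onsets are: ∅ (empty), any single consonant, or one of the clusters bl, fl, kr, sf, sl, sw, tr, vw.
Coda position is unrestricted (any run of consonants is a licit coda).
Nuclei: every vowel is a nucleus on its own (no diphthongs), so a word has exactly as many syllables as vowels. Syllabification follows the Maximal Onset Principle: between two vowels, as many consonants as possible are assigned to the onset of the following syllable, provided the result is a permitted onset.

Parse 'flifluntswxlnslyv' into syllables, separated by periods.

Vowels present: i, u, x, y; each is a nucleus, giving 4 syllables.
Between /i/ (V1) and /u/ (V2): /fl/ — entire cluster is a permitted onset → onset /fl/, coda ∅.
Between /u/ (V2) and /x/ (V3): /ntsw/; trying suffixes from longest down, /sw/ is the first permitted one, so coda /nt/ | onset /sw/.
Between /x/ (V3) and /y/ (V4): /lnsl/ — longest licit onset from the right is /sl/, leaving /ln/ as coda.

fli.flunt.swxln.slyv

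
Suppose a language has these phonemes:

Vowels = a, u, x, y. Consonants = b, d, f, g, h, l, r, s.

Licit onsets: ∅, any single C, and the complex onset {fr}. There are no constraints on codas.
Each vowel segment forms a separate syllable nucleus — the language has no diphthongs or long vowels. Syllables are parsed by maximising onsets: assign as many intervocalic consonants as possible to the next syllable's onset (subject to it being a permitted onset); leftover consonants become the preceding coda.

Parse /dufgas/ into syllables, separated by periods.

duf.gas

The vowels are u, a — 2 nuclei, so 2 syllables.
σ1/σ2 boundary: /fg/ splits as /f/ + /g/ (/g/ is the longest suffix that is a licit onset).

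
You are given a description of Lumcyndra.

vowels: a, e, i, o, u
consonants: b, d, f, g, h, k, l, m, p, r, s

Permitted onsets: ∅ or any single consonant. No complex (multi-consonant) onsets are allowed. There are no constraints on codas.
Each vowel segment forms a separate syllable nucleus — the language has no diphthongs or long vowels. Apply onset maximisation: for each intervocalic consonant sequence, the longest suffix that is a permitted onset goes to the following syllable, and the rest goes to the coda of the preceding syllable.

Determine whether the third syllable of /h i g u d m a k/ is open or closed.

Vowels present: i, u, a; each is a nucleus, giving 3 syllables.
/i…u/ gap (V1→V2): just /g/ — single C goes to the following onset.
/u…a/ gap (V2→V3): cluster /dm/ — the longest permitted-onset suffix is /m/; onset = /m/, preceding coda = /d/.
Syllabification: hi.gud.mak.
Syllable 3 is /mak/ with coda /k/, so it is closed.

closed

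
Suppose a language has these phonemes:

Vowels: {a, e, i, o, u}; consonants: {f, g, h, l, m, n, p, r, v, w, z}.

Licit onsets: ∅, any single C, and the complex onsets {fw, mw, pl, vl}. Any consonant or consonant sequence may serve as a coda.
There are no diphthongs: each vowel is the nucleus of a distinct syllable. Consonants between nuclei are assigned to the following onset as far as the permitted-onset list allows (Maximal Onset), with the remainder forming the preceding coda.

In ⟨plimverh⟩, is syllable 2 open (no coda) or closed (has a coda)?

closed

Vowels present: i, e; each is a nucleus, giving 2 syllables.
Between /i/ (V1) and /e/ (V2): /mv/; trying suffixes from longest down, /v/ is the first permitted one, so coda /m/ | onset /v/.
Result: plim.verh.
Syllable 2 is /verh/ with coda /rh/, so it is closed.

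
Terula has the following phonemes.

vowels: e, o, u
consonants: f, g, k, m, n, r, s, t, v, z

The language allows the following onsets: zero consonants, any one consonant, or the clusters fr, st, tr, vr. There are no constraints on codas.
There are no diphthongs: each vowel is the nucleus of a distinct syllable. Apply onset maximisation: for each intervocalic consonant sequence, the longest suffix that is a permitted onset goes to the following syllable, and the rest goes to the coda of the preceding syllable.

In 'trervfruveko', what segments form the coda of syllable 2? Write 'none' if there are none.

none

Vowels present: e, u, e, o; each is a nucleus, giving 4 syllables.
σ1/σ2 boundary: /rvfr/ splits as /rv/ + /fr/ (/fr/ is the longest suffix that is a licit onset).
σ2/σ3 boundary: /v/ → onset of the next syllable (single consonants are always licit onsets).
σ3/σ4 boundary: /k/ is a single consonant, so it becomes the next onset.
Putting it together: trerv.fru.ve.ko.
Syllable 2 is /fru/: onset /fr/, nucleus /u/, coda ∅.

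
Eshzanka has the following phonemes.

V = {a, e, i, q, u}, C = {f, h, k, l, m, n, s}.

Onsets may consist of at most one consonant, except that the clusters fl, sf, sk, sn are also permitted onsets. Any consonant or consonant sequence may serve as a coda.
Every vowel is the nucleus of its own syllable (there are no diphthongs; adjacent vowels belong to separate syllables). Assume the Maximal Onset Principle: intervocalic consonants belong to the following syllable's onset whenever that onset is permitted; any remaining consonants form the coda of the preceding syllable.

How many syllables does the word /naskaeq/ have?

Nuclei (vowels): a, a, e, q → 4 syllables.

4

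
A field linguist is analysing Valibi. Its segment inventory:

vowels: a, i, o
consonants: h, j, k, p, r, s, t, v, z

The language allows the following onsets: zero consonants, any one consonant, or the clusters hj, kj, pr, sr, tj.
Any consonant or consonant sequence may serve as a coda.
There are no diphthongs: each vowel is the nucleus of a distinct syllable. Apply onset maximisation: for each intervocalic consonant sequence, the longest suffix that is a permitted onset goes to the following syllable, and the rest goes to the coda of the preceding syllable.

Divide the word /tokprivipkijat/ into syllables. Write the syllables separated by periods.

tok.pri.vip.ki.jat

Nuclei (vowels): o, i, i, i, a → 5 syllables.
σ1/σ2 boundary: cluster /kpr/ — the longest permitted-onset suffix is /pr/; onset = /pr/, preceding coda = /k/.
σ2/σ3 boundary: just /v/ — single C goes to the following onset.
σ3/σ4 boundary: /pk/ — longest licit onset from the right is /k/, leaving /p/ as coda.
σ4/σ5 boundary: just /j/ — single C goes to the following onset.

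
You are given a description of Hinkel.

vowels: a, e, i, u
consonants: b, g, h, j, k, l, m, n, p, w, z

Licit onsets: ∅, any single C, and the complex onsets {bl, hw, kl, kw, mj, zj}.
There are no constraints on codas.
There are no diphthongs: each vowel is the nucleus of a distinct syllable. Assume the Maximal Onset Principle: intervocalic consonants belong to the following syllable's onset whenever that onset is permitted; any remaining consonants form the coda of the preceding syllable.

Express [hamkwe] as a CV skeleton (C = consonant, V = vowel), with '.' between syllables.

The vowels are a, e — 2 nuclei, so 2 syllables.
/a…e/ gap (V1→V2): /mkw/; trying suffixes from longest down, /kw/ is the first permitted one, so coda /m/ | onset /kw/.
Result: ham.kwe.
Mapping each syllable to C/V: /ham/ → CVC, /kwe/ → CCV.

CVC.CCV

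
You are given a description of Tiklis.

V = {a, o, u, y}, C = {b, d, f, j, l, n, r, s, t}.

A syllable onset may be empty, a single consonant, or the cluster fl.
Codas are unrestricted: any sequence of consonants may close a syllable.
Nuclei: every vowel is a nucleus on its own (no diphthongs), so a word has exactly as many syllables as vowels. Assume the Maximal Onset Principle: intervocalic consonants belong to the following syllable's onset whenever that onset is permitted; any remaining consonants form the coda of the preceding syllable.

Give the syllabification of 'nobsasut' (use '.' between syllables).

Nuclei (vowels): o, a, u → 3 syllables.
V1 /o/ – V2 /a/: /bs/; trying suffixes from longest down, /s/ is the first permitted one, so coda /b/ | onset /s/.
V2 /a/ – V3 /u/: /s/ → onset of the next syllable (single consonants are always licit onsets).

nob.sa.sut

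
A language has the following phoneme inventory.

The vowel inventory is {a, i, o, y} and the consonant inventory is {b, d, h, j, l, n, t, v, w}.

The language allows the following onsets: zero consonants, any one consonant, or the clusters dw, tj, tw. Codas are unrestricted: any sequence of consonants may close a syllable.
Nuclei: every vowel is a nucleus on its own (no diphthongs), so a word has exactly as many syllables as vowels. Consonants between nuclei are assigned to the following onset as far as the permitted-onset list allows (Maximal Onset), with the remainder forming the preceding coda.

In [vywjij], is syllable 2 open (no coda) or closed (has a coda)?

Vowels present: y, i; each is a nucleus, giving 2 syllables.
Between /y/ (V1) and /i/ (V2): cluster /wj/ — the longest permitted-onset suffix is /j/; onset = /j/, preceding coda = /w/.
Syllabification: vyw.jij.
Syllable 2 is /jij/ with coda /j/, so it is closed.

closed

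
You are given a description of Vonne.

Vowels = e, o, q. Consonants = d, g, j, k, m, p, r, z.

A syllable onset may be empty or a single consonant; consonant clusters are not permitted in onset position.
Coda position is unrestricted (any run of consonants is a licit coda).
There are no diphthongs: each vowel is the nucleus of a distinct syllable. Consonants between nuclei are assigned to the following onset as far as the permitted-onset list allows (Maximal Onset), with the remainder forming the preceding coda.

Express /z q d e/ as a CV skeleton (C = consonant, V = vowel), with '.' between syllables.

The vowels are q, e — 2 nuclei, so 2 syllables.
Between /q/ (V1) and /e/ (V2): just /d/ — single C goes to the following onset.
Syllabification: zq.de.
Mapping each syllable to C/V: /zq/ → CV, /de/ → CV.

CV.CV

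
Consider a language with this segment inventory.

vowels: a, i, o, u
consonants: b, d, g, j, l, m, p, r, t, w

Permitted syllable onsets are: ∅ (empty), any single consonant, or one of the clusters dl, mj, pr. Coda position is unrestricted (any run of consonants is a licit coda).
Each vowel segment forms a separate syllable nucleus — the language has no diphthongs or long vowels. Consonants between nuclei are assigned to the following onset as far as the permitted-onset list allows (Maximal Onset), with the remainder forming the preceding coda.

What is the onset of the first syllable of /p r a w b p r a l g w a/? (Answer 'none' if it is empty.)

The vowels are a, a, a — 3 nuclei, so 3 syllables.
Between /a/ (V1) and /a/ (V2): /wbpr/ splits as /wb/ + /pr/ (/pr/ is the longest suffix that is a licit onset).
Between /a/ (V2) and /a/ (V3): /lgw/ splits as /lg/ + /w/ (/w/ is the longest suffix that is a licit onset).
So the parse is prawb.pralg.wa.
Syllable 1 is /prawb/: onset /pr/, nucleus /a/, coda /wb/.

pr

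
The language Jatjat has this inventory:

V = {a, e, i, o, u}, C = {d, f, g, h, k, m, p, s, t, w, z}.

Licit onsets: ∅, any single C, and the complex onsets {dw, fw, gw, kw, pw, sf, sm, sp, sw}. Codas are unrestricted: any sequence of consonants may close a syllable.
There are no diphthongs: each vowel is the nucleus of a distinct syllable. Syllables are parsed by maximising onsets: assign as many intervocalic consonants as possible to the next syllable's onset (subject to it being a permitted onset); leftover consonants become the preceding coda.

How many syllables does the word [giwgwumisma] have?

Nuclei (vowels): i, u, i, a → 4 syllables.

4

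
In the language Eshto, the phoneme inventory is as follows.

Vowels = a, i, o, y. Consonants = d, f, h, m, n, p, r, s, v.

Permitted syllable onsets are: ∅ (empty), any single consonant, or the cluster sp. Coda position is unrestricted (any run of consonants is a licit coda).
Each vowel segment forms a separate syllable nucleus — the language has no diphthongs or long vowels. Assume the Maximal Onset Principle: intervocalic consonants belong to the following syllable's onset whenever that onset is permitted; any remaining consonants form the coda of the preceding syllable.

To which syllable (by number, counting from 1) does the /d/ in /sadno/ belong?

1

The vowels are a, o — 2 nuclei, so 2 syllables.
/a…o/ gap (V1→V2): /dn/; trying suffixes from longest down, /n/ is the first permitted one, so coda /d/ | onset /n/.
So the parse is sad.no.
The /d/ is in the coda of syllable 1 (/sad/).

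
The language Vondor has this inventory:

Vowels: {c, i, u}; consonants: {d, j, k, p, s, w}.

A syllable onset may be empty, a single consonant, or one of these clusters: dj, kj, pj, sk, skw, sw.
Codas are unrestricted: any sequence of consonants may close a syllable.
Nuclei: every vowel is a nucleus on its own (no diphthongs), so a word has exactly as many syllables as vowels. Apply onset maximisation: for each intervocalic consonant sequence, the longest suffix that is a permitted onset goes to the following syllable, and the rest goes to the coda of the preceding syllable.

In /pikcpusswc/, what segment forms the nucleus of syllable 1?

i

The vowels are i, c, u, c — 4 nuclei, so 4 syllables.
The first nucleus (vowel 1 from the left) is /i/.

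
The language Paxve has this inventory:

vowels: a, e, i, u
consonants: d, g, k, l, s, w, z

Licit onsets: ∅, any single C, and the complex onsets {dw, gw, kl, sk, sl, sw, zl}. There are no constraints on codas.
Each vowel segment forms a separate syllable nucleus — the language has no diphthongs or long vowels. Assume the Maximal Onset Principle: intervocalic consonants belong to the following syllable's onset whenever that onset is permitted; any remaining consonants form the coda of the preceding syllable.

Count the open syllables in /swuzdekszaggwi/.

Nuclei (vowels): u, e, a, i → 4 syllables.
Between /u/ (V1) and /e/ (V2): /zd/; trying suffixes from longest down, /d/ is the first permitted one, so coda /z/ | onset /d/.
Between /e/ (V2) and /a/ (V3): /ksz/ — longest licit onset from the right is /z/, leaving /ks/ as coda.
Between /a/ (V3) and /i/ (V4): /ggw/; trying suffixes from longest down, /gw/ is the first permitted one, so coda /g/ | onset /gw/.
So the parse is swuz.deks.zag.gwi.
Classifying each syllable: /swuz/ (closed), /deks/ (closed), /zag/ (closed), /gwi/ (open).
Open syllables: 1.

1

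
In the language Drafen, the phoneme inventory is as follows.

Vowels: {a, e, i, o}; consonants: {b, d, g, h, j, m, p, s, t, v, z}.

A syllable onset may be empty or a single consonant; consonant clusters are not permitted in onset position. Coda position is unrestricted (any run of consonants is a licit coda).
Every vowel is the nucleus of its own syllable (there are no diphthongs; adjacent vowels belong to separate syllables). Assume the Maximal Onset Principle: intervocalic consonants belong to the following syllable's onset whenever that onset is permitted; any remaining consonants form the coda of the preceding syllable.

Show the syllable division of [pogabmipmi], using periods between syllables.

po.gab.mip.mi

The vowels are o, a, i, i — 4 nuclei, so 4 syllables.
/o…a/ gap (V1→V2): just /g/ — single C goes to the following onset.
/a…i/ gap (V2→V3): cluster /bm/ — the longest permitted-onset suffix is /m/; onset = /m/, preceding coda = /b/.
/i…i/ gap (V3→V4): cluster /pm/ — the longest permitted-onset suffix is /m/; onset = /m/, preceding coda = /p/.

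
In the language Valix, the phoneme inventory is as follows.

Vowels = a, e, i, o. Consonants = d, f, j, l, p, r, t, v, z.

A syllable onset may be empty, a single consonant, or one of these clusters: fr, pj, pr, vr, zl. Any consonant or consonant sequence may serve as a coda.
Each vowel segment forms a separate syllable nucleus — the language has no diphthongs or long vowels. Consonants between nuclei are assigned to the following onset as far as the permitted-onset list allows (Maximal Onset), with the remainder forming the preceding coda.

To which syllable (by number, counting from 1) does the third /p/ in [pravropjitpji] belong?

The vowels are a, o, i, i — 4 nuclei, so 4 syllables.
Between /a/ (V1) and /o/ (V2): cluster /vr/ — /vr/ is itself a permitted onset, so the whole cluster goes right; preceding coda = ∅.
Between /o/ (V2) and /i/ (V3): /pj/ is a licit onset in full, so it all attaches to the next syllable.
Between /i/ (V3) and /i/ (V4): /tpj/ splits as /t/ + /pj/ (/pj/ is the longest suffix that is a licit onset).
Syllabification: pra.vro.pjit.pji.
The third /p/ is in the onset of syllable 4 (/pji/).

4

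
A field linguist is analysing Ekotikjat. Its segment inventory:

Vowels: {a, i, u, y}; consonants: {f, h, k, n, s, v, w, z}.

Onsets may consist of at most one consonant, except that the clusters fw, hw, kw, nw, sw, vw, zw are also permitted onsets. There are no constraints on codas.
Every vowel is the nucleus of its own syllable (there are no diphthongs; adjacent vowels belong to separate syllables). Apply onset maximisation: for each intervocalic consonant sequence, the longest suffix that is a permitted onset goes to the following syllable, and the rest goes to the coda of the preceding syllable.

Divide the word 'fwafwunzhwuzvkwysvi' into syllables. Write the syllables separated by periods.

fwa.fwunz.hwuzv.kwys.vi

Vowels present: a, u, u, y, i; each is a nucleus, giving 5 syllables.
Between /a/ (V1) and /u/ (V2): /fw/ — entire cluster is a permitted onset → onset /fw/, coda ∅.
Between /u/ (V2) and /u/ (V3): /nzhw/ splits as /nz/ + /hw/ (/hw/ is the longest suffix that is a licit onset).
Between /u/ (V3) and /y/ (V4): cluster /zvkw/ — the longest permitted-onset suffix is /kw/; onset = /kw/, preceding coda = /zv/.
Between /y/ (V4) and /i/ (V5): /sv/ — longest licit onset from the right is /v/, leaving /s/ as coda.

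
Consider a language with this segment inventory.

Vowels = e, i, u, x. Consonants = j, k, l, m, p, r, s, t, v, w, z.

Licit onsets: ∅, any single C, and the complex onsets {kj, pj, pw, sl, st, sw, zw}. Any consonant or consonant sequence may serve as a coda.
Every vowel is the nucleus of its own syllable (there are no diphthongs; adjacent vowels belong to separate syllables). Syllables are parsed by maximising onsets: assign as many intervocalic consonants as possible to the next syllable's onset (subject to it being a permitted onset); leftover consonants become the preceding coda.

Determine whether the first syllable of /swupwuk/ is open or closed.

open

Nuclei (vowels): u, u → 2 syllables.
/u…u/ gap (V1→V2): cluster /pw/ — /pw/ is itself a permitted onset, so the whole cluster goes right; preceding coda = ∅.
Result: swu.pwuk.
Syllable 1 is /swu/; it ends in its nucleus with no coda, so it is open.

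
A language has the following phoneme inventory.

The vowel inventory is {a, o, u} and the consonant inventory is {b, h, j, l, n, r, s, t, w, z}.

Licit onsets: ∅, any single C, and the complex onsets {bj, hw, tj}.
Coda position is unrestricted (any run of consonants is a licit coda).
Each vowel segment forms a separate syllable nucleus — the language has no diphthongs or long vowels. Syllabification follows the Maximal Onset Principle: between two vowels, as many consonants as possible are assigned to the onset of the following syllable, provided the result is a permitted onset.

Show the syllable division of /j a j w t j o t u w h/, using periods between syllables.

jajw.tjo.tuwh

Vowels present: a, o, u; each is a nucleus, giving 3 syllables.
/a…o/ gap (V1→V2): /jwtj/ splits as /jw/ + /tj/ (/tj/ is the longest suffix that is a licit onset).
/o…u/ gap (V2→V3): /t/ → onset of the next syllable (single consonants are always licit onsets).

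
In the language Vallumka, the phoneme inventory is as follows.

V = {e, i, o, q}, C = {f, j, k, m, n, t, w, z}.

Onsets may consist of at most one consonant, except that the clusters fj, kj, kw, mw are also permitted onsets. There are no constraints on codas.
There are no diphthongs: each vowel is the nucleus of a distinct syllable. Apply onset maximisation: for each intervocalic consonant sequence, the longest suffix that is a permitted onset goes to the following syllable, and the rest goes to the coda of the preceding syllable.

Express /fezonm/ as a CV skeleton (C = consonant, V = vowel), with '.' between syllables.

The vowels are e, o — 2 nuclei, so 2 syllables.
σ1/σ2 boundary: /z/ is a single consonant, so it becomes the next onset.
Syllabification: fe.zonm.
Mapping each syllable to C/V: /fe/ → CV, /zonm/ → CVCC.

CV.CVCC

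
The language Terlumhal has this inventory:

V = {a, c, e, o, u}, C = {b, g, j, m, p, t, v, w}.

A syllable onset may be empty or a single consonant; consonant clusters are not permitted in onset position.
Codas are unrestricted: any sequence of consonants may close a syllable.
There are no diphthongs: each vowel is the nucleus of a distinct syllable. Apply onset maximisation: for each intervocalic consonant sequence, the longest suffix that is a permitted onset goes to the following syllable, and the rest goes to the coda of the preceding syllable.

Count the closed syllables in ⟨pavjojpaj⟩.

3

Vowels present: a, o, a; each is a nucleus, giving 3 syllables.
σ1/σ2 boundary: /vj/ — longest licit onset from the right is /j/, leaving /v/ as coda.
σ2/σ3 boundary: /jp/ — longest licit onset from the right is /p/, leaving /j/ as coda.
So the parse is pav.joj.paj.
Classifying each syllable: /pav/ (closed), /joj/ (closed), /paj/ (closed).
Closed syllables: 3.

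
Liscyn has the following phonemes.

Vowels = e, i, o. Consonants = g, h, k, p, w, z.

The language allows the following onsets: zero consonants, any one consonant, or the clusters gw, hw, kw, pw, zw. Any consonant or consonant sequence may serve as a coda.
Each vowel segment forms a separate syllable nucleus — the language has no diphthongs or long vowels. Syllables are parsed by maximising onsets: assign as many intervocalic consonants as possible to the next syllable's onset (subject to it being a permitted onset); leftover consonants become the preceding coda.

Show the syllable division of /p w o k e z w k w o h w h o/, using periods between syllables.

pwo.kezw.kwohw.ho

Vowels present: o, e, o, o; each is a nucleus, giving 4 syllables.
/o…e/ gap (V1→V2): /k/ is a single consonant, so it becomes the next onset.
/e…o/ gap (V2→V3): /zwkw/; trying suffixes from longest down, /kw/ is the first permitted one, so coda /zw/ | onset /kw/.
/o…o/ gap (V3→V4): /hwh/; trying suffixes from longest down, /h/ is the first permitted one, so coda /hw/ | onset /h/.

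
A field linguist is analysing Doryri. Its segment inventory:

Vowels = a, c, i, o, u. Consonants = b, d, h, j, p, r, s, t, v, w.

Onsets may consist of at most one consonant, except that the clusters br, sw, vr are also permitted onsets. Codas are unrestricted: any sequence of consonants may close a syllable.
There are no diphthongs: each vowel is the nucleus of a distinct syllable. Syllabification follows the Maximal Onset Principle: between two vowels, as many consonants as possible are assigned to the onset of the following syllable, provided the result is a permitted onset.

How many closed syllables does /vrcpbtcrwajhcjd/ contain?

Nuclei (vowels): c, c, a, c → 4 syllables.
/c…c/ gap (V1→V2): /pbt/ splits as /pb/ + /t/ (/t/ is the longest suffix that is a licit onset).
/c…a/ gap (V2→V3): /rw/ splits as /r/ + /w/ (/w/ is the longest suffix that is a licit onset).
/a…c/ gap (V3→V4): /jh/ splits as /j/ + /h/ (/h/ is the longest suffix that is a licit onset).
Result: vrcpb.tcr.waj.hcjd.
Classifying each syllable: /vrcpb/ (closed), /tcr/ (closed), /waj/ (closed), /hcjd/ (closed).
Closed syllables: 4.

4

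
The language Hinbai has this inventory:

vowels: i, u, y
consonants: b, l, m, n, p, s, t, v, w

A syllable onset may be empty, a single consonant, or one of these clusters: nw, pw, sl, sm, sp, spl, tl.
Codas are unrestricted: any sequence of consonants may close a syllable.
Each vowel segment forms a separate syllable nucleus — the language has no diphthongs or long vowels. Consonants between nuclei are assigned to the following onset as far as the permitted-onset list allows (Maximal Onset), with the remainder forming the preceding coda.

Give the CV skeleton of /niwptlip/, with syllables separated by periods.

The vowels are i, i — 2 nuclei, so 2 syllables.
V1 /i/ – V2 /i/: cluster /wptl/ — the longest permitted-onset suffix is /tl/; onset = /tl/, preceding coda = /wp/.
So the parse is niwp.tlip.
Mapping each syllable to C/V: /niwp/ → CVCC, /tlip/ → CCVC.

CVCC.CCVC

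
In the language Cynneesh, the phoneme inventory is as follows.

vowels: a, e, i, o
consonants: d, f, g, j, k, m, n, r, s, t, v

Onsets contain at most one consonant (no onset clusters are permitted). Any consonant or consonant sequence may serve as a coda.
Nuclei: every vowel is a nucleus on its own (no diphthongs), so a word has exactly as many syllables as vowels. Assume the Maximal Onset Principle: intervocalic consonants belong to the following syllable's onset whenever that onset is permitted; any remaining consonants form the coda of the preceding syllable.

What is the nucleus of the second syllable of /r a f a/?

The vowels are a, a — 2 nuclei, so 2 syllables.
The second nucleus (vowel 2 from the left) is /a/.

a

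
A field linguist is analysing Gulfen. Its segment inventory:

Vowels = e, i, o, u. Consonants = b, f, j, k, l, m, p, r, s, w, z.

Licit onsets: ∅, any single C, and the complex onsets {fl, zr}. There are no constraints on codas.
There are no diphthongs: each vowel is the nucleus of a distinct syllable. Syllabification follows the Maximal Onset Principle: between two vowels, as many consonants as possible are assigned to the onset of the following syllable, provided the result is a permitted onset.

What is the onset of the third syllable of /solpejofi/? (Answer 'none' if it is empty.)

The vowels are o, e, o, i — 4 nuclei, so 4 syllables.
V1 /o/ – V2 /e/: /lp/ — longest licit onset from the right is /p/, leaving /l/ as coda.
V2 /e/ – V3 /o/: /j/ is a single consonant, so it becomes the next onset.
V3 /o/ – V4 /i/: /f/ → onset of the next syllable (single consonants are always licit onsets).
Syllabification: sol.pe.jo.fi.
Syllable 3 is /jo/: onset /j/, nucleus /o/, coda ∅.

j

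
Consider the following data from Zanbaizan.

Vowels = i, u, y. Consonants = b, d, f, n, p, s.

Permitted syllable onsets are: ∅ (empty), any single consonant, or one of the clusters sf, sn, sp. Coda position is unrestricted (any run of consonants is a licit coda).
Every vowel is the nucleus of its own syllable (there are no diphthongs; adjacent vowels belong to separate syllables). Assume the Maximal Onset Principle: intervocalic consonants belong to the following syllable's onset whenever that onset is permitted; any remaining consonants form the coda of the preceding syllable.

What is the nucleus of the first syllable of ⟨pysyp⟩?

The vowels are y, y — 2 nuclei, so 2 syllables.
The first nucleus (vowel 1 from the left) is /y/.

y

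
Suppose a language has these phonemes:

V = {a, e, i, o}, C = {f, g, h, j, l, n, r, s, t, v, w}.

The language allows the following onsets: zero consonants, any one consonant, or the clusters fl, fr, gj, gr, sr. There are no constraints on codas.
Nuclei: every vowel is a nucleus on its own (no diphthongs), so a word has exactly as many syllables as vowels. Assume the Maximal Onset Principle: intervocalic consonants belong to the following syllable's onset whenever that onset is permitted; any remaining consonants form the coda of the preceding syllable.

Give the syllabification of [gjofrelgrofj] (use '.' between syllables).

gjo.frel.grofj

Nuclei (vowels): o, e, o → 3 syllables.
σ1/σ2 boundary: /fr/ — entire cluster is a permitted onset → onset /fr/, coda ∅.
σ2/σ3 boundary: /lgr/ — longest licit onset from the right is /gr/, leaving /l/ as coda.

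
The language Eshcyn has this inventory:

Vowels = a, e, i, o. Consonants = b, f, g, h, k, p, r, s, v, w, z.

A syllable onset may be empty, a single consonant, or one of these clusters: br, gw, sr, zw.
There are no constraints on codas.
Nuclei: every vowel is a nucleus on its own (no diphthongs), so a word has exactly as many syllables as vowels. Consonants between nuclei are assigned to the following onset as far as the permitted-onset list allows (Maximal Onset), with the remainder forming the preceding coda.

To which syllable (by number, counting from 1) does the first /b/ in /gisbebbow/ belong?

The vowels are i, e, o — 3 nuclei, so 3 syllables.
/i…e/ gap (V1→V2): /sb/ splits as /s/ + /b/ (/b/ is the longest suffix that is a licit onset).
/e…o/ gap (V2→V3): /bb/; trying suffixes from longest down, /b/ is the first permitted one, so coda /b/ | onset /b/.
Putting it together: gis.beb.bow.
The first /b/ is in the onset of syllable 2 (/beb/).

2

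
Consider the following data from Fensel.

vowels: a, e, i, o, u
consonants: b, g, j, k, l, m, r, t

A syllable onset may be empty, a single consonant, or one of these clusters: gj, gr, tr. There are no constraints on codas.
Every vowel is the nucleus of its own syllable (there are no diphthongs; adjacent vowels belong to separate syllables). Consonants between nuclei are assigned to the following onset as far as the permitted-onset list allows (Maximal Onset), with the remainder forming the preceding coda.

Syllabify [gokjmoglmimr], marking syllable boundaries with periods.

gokj.mogl.mimr

Nuclei (vowels): o, o, i → 3 syllables.
/o…o/ gap (V1→V2): /kjm/ — longest licit onset from the right is /m/, leaving /kj/ as coda.
/o…i/ gap (V2→V3): /glm/; trying suffixes from longest down, /m/ is the first permitted one, so coda /gl/ | onset /m/.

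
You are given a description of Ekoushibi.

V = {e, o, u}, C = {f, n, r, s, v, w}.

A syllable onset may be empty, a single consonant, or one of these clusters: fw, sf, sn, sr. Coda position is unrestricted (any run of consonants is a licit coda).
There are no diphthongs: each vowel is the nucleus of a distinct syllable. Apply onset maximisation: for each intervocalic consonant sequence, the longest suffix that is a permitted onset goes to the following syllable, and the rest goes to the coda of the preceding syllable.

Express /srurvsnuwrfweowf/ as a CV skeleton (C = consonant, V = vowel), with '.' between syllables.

Vowels present: u, u, e, o; each is a nucleus, giving 4 syllables.
/u…u/ gap (V1→V2): /rvsn/; trying suffixes from longest down, /sn/ is the first permitted one, so coda /rv/ | onset /sn/.
/u…e/ gap (V2→V3): cluster /wrfw/ — the longest permitted-onset suffix is /fw/; onset = /fw/, preceding coda = /wr/.
/e…o/ gap (V3→V4): nothing intervenes; syllable break is V.V.
Syllabification: srurv.snuwr.fwe.owf.
Mapping each syllable to C/V: /srurv/ → CCVCC, /snuwr/ → CCVCC, /fwe/ → CCV, /owf/ → VCC.

CCVCC.CCVCC.CCV.VCC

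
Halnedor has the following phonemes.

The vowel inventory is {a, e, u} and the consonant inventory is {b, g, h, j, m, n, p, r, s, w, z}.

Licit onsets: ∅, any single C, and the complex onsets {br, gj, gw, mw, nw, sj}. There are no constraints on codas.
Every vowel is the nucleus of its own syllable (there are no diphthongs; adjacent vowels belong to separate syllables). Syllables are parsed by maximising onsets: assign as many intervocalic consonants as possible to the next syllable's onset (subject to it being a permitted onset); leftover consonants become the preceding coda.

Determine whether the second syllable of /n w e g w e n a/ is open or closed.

The vowels are e, e, a — 3 nuclei, so 3 syllables.
V1 /e/ – V2 /e/: /gw/ — entire cluster is a permitted onset → onset /gw/, coda ∅.
V2 /e/ – V3 /a/: /n/ is a single consonant, so it becomes the next onset.
Syllabification: nwe.gwe.na.
Syllable 2 is /gwe/; it ends in its nucleus with no coda, so it is open.

open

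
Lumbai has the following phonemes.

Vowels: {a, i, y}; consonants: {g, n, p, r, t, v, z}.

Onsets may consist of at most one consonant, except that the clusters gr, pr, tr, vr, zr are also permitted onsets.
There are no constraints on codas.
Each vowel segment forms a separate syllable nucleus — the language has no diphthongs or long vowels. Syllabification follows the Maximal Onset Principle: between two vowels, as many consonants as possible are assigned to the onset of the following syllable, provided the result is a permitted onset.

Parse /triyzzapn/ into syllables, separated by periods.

tri.yz.zapn

The vowels are i, y, a — 3 nuclei, so 3 syllables.
Between /i/ (V1) and /y/ (V2): nothing intervenes; syllable break is V.V.
Between /y/ (V2) and /a/ (V3): /zz/ splits as /z/ + /z/ (/z/ is the longest suffix that is a licit onset).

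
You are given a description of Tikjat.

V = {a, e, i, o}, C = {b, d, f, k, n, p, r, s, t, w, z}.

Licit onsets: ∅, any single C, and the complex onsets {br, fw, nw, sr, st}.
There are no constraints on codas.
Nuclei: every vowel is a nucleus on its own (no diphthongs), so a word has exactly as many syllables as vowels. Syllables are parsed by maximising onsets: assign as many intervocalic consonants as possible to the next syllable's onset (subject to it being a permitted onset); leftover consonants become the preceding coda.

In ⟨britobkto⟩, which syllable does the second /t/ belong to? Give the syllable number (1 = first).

Nuclei (vowels): i, o, o → 3 syllables.
/i…o/ gap (V1→V2): /t/ → onset of the next syllable (single consonants are always licit onsets).
/o…o/ gap (V2→V3): cluster /bkt/ — the longest permitted-onset suffix is /t/; onset = /t/, preceding coda = /bk/.
Syllabification: bri.tobk.to.
The second /t/ is in the onset of syllable 3 (/to/).

3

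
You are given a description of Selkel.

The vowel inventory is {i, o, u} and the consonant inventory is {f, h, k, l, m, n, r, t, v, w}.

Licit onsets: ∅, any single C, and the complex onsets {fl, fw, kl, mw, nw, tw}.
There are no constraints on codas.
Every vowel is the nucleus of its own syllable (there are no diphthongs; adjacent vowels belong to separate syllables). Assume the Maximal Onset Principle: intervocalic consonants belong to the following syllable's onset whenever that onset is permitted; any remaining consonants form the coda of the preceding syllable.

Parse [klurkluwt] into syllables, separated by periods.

The vowels are u, u — 2 nuclei, so 2 syllables.
σ1/σ2 boundary: /rkl/ — longest licit onset from the right is /kl/, leaving /r/ as coda.

klur.kluwt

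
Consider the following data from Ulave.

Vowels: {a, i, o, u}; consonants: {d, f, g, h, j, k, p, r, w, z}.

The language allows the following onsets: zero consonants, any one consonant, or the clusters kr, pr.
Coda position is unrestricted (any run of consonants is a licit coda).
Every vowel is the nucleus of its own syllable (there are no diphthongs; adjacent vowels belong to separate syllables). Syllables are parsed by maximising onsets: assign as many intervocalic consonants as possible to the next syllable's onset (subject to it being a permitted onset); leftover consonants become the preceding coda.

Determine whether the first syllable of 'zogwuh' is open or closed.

Nuclei (vowels): o, u → 2 syllables.
Between /o/ (V1) and /u/ (V2): /gw/ — longest licit onset from the right is /w/, leaving /g/ as coda.
So the parse is zog.wuh.
Syllable 1 is /zog/ with coda /g/, so it is closed.

closed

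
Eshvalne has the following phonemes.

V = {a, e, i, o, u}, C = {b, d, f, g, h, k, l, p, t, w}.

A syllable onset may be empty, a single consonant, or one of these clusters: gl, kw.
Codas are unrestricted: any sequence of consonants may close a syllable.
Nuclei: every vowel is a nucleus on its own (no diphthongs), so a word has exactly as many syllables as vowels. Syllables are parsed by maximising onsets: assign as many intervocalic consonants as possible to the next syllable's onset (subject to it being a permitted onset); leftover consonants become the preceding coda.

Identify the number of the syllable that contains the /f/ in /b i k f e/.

2

Vowels present: i, e; each is a nucleus, giving 2 syllables.
σ1/σ2 boundary: cluster /kf/ — the longest permitted-onset suffix is /f/; onset = /f/, preceding coda = /k/.
So the parse is bik.fe.
The /f/ is in the onset of syllable 2 (/fe/).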